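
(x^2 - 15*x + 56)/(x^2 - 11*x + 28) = (x - 8)/(x - 4)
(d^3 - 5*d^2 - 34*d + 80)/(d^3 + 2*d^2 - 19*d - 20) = (d^2 - 10*d + 16)/(d^2 - 3*d - 4)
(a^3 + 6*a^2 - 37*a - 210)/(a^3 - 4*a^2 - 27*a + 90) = (a + 7)/(a - 3)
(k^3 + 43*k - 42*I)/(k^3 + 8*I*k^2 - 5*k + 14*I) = (k - 6*I)/(k + 2*I)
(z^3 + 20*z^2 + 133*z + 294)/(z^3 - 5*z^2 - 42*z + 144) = (z^2 + 14*z + 49)/(z^2 - 11*z + 24)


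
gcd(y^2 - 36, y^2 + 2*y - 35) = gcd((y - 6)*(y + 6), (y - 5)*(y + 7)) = 1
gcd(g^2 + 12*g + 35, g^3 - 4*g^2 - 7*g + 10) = 1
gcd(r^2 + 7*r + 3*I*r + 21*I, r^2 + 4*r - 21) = r + 7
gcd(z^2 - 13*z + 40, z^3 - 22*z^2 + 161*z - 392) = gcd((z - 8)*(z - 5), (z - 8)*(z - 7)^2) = z - 8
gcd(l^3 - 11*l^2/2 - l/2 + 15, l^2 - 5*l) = l - 5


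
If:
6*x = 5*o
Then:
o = 6*x/5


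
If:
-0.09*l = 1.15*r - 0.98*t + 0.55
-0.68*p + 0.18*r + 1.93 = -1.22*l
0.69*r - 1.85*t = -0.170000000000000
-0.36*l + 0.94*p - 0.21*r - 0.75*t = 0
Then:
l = -2.02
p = -0.89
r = -0.35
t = -0.04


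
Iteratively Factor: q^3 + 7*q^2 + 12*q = (q + 4)*(q^2 + 3*q) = (q + 3)*(q + 4)*(q)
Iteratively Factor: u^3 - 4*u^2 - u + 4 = (u - 1)*(u^2 - 3*u - 4) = (u - 1)*(u + 1)*(u - 4)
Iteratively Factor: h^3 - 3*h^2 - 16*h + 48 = (h + 4)*(h^2 - 7*h + 12) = (h - 4)*(h + 4)*(h - 3)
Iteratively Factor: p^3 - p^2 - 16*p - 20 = (p + 2)*(p^2 - 3*p - 10) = (p - 5)*(p + 2)*(p + 2)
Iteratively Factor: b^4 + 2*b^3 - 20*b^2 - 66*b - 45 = (b + 3)*(b^3 - b^2 - 17*b - 15) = (b + 1)*(b + 3)*(b^2 - 2*b - 15) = (b - 5)*(b + 1)*(b + 3)*(b + 3)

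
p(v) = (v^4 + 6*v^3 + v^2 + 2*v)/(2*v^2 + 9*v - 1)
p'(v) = (-4*v - 9)*(v^4 + 6*v^3 + v^2 + 2*v)/(2*v^2 + 9*v - 1)^2 + (4*v^3 + 18*v^2 + 2*v + 2)/(2*v^2 + 9*v - 1) = (4*v^5 + 39*v^4 + 104*v^3 - 13*v^2 - 2*v - 2)/(4*v^4 + 36*v^3 + 77*v^2 - 18*v + 1)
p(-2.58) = 5.25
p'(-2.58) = -5.03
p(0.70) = 0.67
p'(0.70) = 0.91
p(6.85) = 27.13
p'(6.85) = 7.50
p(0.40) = 0.47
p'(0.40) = 0.33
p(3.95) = 9.68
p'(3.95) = 4.52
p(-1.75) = 2.18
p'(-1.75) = -2.62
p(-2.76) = 6.23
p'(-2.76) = -5.87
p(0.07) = -0.41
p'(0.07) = -16.70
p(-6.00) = 1.41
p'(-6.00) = -12.05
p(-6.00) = 1.41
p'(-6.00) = -12.05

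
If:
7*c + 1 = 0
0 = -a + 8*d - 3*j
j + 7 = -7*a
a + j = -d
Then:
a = -77/68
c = -1/7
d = 7/34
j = 63/68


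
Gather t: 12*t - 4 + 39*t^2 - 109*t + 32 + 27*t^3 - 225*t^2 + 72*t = 27*t^3 - 186*t^2 - 25*t + 28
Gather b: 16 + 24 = 40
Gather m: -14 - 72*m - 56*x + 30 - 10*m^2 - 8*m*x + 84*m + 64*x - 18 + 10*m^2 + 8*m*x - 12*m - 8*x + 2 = 0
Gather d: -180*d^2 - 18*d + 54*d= -180*d^2 + 36*d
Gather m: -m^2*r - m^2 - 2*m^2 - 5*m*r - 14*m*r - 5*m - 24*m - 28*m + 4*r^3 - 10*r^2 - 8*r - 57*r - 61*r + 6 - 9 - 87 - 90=m^2*(-r - 3) + m*(-19*r - 57) + 4*r^3 - 10*r^2 - 126*r - 180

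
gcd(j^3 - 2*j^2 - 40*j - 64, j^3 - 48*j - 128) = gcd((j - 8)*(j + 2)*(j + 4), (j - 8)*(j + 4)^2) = j^2 - 4*j - 32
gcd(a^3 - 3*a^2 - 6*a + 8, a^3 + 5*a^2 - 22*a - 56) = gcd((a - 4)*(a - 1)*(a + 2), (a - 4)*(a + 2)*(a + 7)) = a^2 - 2*a - 8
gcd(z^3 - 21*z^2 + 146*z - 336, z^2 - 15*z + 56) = z^2 - 15*z + 56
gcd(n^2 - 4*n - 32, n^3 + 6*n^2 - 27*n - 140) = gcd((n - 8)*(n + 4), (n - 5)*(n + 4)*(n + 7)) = n + 4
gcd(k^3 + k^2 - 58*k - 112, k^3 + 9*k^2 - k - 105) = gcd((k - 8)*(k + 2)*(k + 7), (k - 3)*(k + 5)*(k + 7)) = k + 7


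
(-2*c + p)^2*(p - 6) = 4*c^2*p - 24*c^2 - 4*c*p^2 + 24*c*p + p^3 - 6*p^2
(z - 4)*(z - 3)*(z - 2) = z^3 - 9*z^2 + 26*z - 24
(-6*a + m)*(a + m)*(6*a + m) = -36*a^3 - 36*a^2*m + a*m^2 + m^3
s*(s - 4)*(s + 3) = s^3 - s^2 - 12*s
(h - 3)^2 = h^2 - 6*h + 9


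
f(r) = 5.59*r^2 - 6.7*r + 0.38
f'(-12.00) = -140.86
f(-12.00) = 885.74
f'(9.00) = 93.92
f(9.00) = 392.87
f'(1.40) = 8.95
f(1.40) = 1.96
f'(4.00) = 38.02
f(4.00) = 63.02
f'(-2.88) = -38.90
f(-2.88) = 66.04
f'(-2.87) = -38.79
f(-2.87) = 65.65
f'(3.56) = 33.10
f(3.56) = 47.37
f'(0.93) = 3.70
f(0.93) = -1.02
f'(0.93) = 3.70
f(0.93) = -1.02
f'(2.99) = 26.73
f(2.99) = 30.32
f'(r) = 11.18*r - 6.7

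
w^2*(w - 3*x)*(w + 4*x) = w^4 + w^3*x - 12*w^2*x^2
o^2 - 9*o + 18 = (o - 6)*(o - 3)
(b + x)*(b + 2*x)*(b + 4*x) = b^3 + 7*b^2*x + 14*b*x^2 + 8*x^3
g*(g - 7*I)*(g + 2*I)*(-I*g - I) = -I*g^4 - 5*g^3 - I*g^3 - 5*g^2 - 14*I*g^2 - 14*I*g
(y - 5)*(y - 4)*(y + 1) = y^3 - 8*y^2 + 11*y + 20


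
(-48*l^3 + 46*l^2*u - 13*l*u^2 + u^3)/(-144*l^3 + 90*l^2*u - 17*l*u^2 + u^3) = (-2*l + u)/(-6*l + u)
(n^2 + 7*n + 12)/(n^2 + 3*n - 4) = (n + 3)/(n - 1)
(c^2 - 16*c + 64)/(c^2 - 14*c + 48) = (c - 8)/(c - 6)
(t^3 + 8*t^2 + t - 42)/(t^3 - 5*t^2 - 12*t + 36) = (t + 7)/(t - 6)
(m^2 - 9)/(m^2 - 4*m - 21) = (m - 3)/(m - 7)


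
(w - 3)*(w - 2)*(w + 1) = w^3 - 4*w^2 + w + 6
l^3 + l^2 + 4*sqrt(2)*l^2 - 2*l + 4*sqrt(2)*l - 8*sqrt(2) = (l - 1)*(l + 2)*(l + 4*sqrt(2))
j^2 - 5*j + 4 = (j - 4)*(j - 1)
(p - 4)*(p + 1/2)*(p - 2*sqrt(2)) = p^3 - 7*p^2/2 - 2*sqrt(2)*p^2 - 2*p + 7*sqrt(2)*p + 4*sqrt(2)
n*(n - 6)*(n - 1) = n^3 - 7*n^2 + 6*n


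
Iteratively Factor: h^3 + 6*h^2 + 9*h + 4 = (h + 4)*(h^2 + 2*h + 1) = (h + 1)*(h + 4)*(h + 1)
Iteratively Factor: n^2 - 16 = (n + 4)*(n - 4)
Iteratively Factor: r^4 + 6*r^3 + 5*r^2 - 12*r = (r - 1)*(r^3 + 7*r^2 + 12*r) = (r - 1)*(r + 4)*(r^2 + 3*r) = r*(r - 1)*(r + 4)*(r + 3)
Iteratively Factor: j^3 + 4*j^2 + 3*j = (j + 1)*(j^2 + 3*j) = (j + 1)*(j + 3)*(j)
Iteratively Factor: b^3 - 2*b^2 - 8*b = (b + 2)*(b^2 - 4*b) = b*(b + 2)*(b - 4)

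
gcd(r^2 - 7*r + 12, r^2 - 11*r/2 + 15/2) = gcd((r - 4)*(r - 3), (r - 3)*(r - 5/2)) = r - 3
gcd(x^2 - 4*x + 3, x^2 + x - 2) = x - 1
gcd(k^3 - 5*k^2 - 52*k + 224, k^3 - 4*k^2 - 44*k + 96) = k - 8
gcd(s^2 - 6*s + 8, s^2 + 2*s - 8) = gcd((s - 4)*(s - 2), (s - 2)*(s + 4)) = s - 2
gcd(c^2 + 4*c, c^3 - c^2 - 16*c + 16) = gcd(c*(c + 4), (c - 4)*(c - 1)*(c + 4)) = c + 4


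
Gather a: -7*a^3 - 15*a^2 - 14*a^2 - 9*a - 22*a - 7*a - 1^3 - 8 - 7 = -7*a^3 - 29*a^2 - 38*a - 16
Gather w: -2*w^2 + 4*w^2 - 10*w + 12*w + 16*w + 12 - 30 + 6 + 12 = 2*w^2 + 18*w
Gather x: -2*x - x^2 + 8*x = -x^2 + 6*x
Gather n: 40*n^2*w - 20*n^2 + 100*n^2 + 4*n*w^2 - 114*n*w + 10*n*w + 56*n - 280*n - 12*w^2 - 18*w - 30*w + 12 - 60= n^2*(40*w + 80) + n*(4*w^2 - 104*w - 224) - 12*w^2 - 48*w - 48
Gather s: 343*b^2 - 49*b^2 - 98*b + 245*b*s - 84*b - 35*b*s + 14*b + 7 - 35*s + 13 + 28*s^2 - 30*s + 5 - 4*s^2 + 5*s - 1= 294*b^2 - 168*b + 24*s^2 + s*(210*b - 60) + 24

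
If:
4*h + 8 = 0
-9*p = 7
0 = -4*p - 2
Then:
No Solution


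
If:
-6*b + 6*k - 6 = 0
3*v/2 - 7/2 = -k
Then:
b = 5/2 - 3*v/2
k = 7/2 - 3*v/2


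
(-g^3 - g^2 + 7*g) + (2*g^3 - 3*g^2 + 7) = g^3 - 4*g^2 + 7*g + 7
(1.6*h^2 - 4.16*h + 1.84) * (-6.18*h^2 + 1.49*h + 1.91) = -9.888*h^4 + 28.0928*h^3 - 14.5136*h^2 - 5.204*h + 3.5144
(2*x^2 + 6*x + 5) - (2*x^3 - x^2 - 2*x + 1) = -2*x^3 + 3*x^2 + 8*x + 4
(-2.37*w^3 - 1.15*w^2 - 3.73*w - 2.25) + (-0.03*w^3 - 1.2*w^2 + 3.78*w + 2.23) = -2.4*w^3 - 2.35*w^2 + 0.0499999999999998*w - 0.02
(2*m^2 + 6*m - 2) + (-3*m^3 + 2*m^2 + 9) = -3*m^3 + 4*m^2 + 6*m + 7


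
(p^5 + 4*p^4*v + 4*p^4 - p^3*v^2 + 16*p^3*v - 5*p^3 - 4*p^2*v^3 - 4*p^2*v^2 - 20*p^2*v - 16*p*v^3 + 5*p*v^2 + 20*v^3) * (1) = p^5 + 4*p^4*v + 4*p^4 - p^3*v^2 + 16*p^3*v - 5*p^3 - 4*p^2*v^3 - 4*p^2*v^2 - 20*p^2*v - 16*p*v^3 + 5*p*v^2 + 20*v^3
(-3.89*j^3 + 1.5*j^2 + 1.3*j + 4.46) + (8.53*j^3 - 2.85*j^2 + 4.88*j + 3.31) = 4.64*j^3 - 1.35*j^2 + 6.18*j + 7.77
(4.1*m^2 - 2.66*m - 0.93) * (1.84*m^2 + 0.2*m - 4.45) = 7.544*m^4 - 4.0744*m^3 - 20.4882*m^2 + 11.651*m + 4.1385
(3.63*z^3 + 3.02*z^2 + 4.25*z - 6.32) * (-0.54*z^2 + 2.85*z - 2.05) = -1.9602*z^5 + 8.7147*z^4 - 1.1295*z^3 + 9.3343*z^2 - 26.7245*z + 12.956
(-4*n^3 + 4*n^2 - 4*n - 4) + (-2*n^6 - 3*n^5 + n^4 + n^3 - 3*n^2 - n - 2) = -2*n^6 - 3*n^5 + n^4 - 3*n^3 + n^2 - 5*n - 6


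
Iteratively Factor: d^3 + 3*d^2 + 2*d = (d + 2)*(d^2 + d) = (d + 1)*(d + 2)*(d)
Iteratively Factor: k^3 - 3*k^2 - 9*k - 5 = (k - 5)*(k^2 + 2*k + 1) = (k - 5)*(k + 1)*(k + 1)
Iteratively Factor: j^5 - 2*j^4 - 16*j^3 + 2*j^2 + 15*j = (j - 5)*(j^4 + 3*j^3 - j^2 - 3*j) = (j - 5)*(j + 1)*(j^3 + 2*j^2 - 3*j) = j*(j - 5)*(j + 1)*(j^2 + 2*j - 3) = j*(j - 5)*(j + 1)*(j + 3)*(j - 1)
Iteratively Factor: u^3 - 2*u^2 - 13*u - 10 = (u + 1)*(u^2 - 3*u - 10) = (u + 1)*(u + 2)*(u - 5)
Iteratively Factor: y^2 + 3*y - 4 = (y - 1)*(y + 4)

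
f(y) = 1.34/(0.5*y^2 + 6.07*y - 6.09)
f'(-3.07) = -0.01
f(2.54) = 0.11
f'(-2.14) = -0.02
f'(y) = 1.34*(-1.0*y - 6.07)/(0.5*y^2 + 6.07*y - 6.09)^2 = (-1.34*y - 8.1338)/(0.5*y^2 + 6.07*y - 6.09)^2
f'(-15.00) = 0.05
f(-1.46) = -0.10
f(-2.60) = -0.07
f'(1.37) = -1.00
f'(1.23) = -2.15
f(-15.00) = 0.09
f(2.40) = 0.12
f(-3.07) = -0.07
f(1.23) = 0.63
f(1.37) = 0.42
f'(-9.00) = 0.01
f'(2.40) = -0.09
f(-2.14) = -0.08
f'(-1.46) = -0.03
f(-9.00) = -0.07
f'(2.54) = -0.07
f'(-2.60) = -0.01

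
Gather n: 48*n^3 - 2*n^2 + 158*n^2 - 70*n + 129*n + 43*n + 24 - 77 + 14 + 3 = 48*n^3 + 156*n^2 + 102*n - 36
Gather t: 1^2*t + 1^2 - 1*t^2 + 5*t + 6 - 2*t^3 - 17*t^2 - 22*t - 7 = -2*t^3 - 18*t^2 - 16*t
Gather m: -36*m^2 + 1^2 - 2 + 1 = -36*m^2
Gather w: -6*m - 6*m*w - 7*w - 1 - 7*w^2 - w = -6*m - 7*w^2 + w*(-6*m - 8) - 1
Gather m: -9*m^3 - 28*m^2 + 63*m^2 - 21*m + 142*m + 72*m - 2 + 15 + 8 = -9*m^3 + 35*m^2 + 193*m + 21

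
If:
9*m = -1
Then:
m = -1/9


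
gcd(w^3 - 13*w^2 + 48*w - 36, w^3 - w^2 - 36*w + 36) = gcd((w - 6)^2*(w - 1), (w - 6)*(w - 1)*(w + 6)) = w^2 - 7*w + 6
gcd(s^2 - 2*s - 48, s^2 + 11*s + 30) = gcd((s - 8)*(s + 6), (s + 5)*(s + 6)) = s + 6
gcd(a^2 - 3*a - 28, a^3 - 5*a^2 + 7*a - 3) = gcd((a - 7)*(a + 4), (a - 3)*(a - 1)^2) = 1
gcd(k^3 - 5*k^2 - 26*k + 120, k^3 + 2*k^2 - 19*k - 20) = k^2 + k - 20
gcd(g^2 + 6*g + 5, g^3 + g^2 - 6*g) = 1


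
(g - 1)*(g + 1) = g^2 - 1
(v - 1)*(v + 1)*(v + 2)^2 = v^4 + 4*v^3 + 3*v^2 - 4*v - 4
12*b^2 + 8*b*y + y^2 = (2*b + y)*(6*b + y)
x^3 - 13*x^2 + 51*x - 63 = (x - 7)*(x - 3)^2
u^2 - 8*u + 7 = (u - 7)*(u - 1)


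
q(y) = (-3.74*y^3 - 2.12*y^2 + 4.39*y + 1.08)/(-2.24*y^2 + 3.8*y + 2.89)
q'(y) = (4.48*y - 3.8)*(-3.74*y^3 - 2.12*y^2 + 4.39*y + 1.08)/(-2.24*y^2 + 3.8*y + 2.89)^2 + (-11.22*y^2 - 4.24*y + 4.39)/(-2.24*y^2 + 3.8*y + 2.89)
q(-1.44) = -0.21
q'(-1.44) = 1.47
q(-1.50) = -0.30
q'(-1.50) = 1.45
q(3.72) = 14.63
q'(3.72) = -1.55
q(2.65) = 25.91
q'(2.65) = -44.57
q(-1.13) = 0.28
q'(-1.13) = 1.79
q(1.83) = -8.93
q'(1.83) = -34.24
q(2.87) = 19.81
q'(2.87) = -17.02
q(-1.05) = 0.43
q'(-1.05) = 2.01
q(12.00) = 24.50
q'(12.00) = 1.60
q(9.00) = 19.80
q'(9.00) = 1.52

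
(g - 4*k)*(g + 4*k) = g^2 - 16*k^2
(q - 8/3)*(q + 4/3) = q^2 - 4*q/3 - 32/9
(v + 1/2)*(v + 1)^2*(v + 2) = v^4 + 9*v^3/2 + 7*v^2 + 9*v/2 + 1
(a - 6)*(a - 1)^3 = a^4 - 9*a^3 + 21*a^2 - 19*a + 6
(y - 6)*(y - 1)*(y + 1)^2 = y^4 - 5*y^3 - 7*y^2 + 5*y + 6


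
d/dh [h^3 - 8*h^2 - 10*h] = 3*h^2 - 16*h - 10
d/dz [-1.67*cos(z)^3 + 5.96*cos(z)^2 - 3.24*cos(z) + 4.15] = (5.01*cos(z)^2 - 11.92*cos(z) + 3.24)*sin(z)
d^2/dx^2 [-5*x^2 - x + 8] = -10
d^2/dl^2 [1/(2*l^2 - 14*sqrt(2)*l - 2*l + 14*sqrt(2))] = (-l^2 + l + 7*sqrt(2)*l + (-2*l + 1 + 7*sqrt(2))^2 - 7*sqrt(2))/(l^2 - 7*sqrt(2)*l - l + 7*sqrt(2))^3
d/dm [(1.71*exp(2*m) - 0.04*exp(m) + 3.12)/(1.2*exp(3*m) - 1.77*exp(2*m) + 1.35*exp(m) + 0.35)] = (-2.052*exp(4*m) + 0.096*exp(3*m) - 8.9943*exp(2*m) + 12.2418*exp(m) - 4.226)*exp(m)/(1.44*exp(6*m) - 4.248*exp(5*m) + 6.3729*exp(4*m) - 3.939*exp(3*m) + 0.5835*exp(2*m) + 0.945*exp(m) + 0.1225)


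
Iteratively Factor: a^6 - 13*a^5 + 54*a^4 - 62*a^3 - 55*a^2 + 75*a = (a - 5)*(a^5 - 8*a^4 + 14*a^3 + 8*a^2 - 15*a) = (a - 5)^2*(a^4 - 3*a^3 - a^2 + 3*a) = (a - 5)^2*(a - 3)*(a^3 - a) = (a - 5)^2*(a - 3)*(a + 1)*(a^2 - a) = a*(a - 5)^2*(a - 3)*(a + 1)*(a - 1)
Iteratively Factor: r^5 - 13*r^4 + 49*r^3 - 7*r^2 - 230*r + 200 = (r + 2)*(r^4 - 15*r^3 + 79*r^2 - 165*r + 100) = (r - 1)*(r + 2)*(r^3 - 14*r^2 + 65*r - 100) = (r - 5)*(r - 1)*(r + 2)*(r^2 - 9*r + 20) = (r - 5)*(r - 4)*(r - 1)*(r + 2)*(r - 5)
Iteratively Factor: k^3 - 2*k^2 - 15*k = (k + 3)*(k^2 - 5*k) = (k - 5)*(k + 3)*(k)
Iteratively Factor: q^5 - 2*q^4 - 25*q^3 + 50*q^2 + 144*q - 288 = (q + 3)*(q^4 - 5*q^3 - 10*q^2 + 80*q - 96) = (q - 3)*(q + 3)*(q^3 - 2*q^2 - 16*q + 32) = (q - 4)*(q - 3)*(q + 3)*(q^2 + 2*q - 8) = (q - 4)*(q - 3)*(q + 3)*(q + 4)*(q - 2)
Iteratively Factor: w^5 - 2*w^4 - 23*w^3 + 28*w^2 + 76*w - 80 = (w - 2)*(w^4 - 23*w^2 - 18*w + 40) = (w - 2)*(w - 1)*(w^3 + w^2 - 22*w - 40) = (w - 5)*(w - 2)*(w - 1)*(w^2 + 6*w + 8) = (w - 5)*(w - 2)*(w - 1)*(w + 2)*(w + 4)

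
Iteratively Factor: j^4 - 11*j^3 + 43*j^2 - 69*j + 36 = (j - 1)*(j^3 - 10*j^2 + 33*j - 36) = (j - 3)*(j - 1)*(j^2 - 7*j + 12) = (j - 4)*(j - 3)*(j - 1)*(j - 3)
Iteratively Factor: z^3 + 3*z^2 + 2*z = (z)*(z^2 + 3*z + 2) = z*(z + 1)*(z + 2)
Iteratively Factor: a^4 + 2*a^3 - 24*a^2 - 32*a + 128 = (a + 4)*(a^3 - 2*a^2 - 16*a + 32) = (a - 4)*(a + 4)*(a^2 + 2*a - 8) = (a - 4)*(a - 2)*(a + 4)*(a + 4)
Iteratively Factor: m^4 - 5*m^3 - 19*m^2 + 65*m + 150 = (m + 2)*(m^3 - 7*m^2 - 5*m + 75) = (m + 2)*(m + 3)*(m^2 - 10*m + 25) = (m - 5)*(m + 2)*(m + 3)*(m - 5)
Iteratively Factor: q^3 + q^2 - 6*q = (q - 2)*(q^2 + 3*q) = (q - 2)*(q + 3)*(q)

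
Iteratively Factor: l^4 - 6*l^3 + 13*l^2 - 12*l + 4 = (l - 1)*(l^3 - 5*l^2 + 8*l - 4) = (l - 1)^2*(l^2 - 4*l + 4) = (l - 2)*(l - 1)^2*(l - 2)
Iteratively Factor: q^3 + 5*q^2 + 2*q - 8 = (q + 2)*(q^2 + 3*q - 4) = (q + 2)*(q + 4)*(q - 1)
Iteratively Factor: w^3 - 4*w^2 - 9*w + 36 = (w + 3)*(w^2 - 7*w + 12) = (w - 4)*(w + 3)*(w - 3)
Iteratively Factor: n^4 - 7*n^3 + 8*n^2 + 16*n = (n - 4)*(n^3 - 3*n^2 - 4*n) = (n - 4)^2*(n^2 + n) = (n - 4)^2*(n + 1)*(n)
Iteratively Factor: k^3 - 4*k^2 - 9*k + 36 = (k - 3)*(k^2 - k - 12) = (k - 4)*(k - 3)*(k + 3)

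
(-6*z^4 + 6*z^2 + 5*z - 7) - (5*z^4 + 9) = -11*z^4 + 6*z^2 + 5*z - 16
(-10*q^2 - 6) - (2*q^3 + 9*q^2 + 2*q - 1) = -2*q^3 - 19*q^2 - 2*q - 5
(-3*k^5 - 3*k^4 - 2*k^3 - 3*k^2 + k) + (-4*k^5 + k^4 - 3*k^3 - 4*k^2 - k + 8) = -7*k^5 - 2*k^4 - 5*k^3 - 7*k^2 + 8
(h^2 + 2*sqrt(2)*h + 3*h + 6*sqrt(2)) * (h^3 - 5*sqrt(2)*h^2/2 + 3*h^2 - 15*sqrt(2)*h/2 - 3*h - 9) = h^5 - sqrt(2)*h^4/2 + 6*h^4 - 3*sqrt(2)*h^3 - 4*h^3 - 78*h^2 - 21*sqrt(2)*h^2/2 - 117*h - 36*sqrt(2)*h - 54*sqrt(2)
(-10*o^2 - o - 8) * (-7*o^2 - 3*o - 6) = 70*o^4 + 37*o^3 + 119*o^2 + 30*o + 48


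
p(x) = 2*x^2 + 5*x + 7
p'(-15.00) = -55.00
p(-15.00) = 382.00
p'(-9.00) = -31.00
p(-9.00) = 124.00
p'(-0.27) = 3.92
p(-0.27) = 5.80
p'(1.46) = 10.84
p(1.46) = 18.56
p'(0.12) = 5.48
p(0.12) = 7.63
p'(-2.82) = -6.28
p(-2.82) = 8.80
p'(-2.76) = -6.04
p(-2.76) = 8.44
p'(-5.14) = -15.56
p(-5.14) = 34.14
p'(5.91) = 28.64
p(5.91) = 106.41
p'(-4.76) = -14.04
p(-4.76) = 28.52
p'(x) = 4*x + 5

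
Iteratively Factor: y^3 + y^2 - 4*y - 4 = (y + 2)*(y^2 - y - 2) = (y + 1)*(y + 2)*(y - 2)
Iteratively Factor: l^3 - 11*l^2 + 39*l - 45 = (l - 5)*(l^2 - 6*l + 9) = (l - 5)*(l - 3)*(l - 3)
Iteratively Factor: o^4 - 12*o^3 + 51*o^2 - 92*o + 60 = (o - 5)*(o^3 - 7*o^2 + 16*o - 12) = (o - 5)*(o - 2)*(o^2 - 5*o + 6) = (o - 5)*(o - 3)*(o - 2)*(o - 2)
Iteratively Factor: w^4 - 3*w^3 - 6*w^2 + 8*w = (w - 1)*(w^3 - 2*w^2 - 8*w) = (w - 4)*(w - 1)*(w^2 + 2*w) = (w - 4)*(w - 1)*(w + 2)*(w)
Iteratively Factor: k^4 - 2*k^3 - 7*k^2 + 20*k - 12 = (k - 2)*(k^3 - 7*k + 6) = (k - 2)^2*(k^2 + 2*k - 3) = (k - 2)^2*(k - 1)*(k + 3)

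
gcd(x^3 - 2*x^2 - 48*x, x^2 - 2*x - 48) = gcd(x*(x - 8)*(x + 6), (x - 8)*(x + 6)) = x^2 - 2*x - 48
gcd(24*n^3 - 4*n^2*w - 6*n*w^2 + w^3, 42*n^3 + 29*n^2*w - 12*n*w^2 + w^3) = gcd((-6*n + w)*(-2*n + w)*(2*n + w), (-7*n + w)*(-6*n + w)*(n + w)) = -6*n + w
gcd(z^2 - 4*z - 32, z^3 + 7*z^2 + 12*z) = z + 4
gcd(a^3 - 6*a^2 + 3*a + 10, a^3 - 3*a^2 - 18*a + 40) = a^2 - 7*a + 10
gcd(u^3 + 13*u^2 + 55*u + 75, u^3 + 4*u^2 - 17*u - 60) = u^2 + 8*u + 15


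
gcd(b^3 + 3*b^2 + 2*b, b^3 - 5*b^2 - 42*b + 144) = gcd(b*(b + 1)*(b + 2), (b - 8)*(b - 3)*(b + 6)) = 1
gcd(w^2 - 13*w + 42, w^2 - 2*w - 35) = w - 7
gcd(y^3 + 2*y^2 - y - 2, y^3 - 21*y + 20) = y - 1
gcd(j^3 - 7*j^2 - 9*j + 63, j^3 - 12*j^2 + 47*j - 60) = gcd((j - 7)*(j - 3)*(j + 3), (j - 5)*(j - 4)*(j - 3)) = j - 3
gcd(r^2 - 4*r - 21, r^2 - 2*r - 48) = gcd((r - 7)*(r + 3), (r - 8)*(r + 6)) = 1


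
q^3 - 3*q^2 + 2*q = q*(q - 2)*(q - 1)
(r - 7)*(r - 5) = r^2 - 12*r + 35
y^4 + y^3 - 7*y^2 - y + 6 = (y - 2)*(y - 1)*(y + 1)*(y + 3)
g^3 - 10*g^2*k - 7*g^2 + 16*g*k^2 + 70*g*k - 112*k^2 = (g - 7)*(g - 8*k)*(g - 2*k)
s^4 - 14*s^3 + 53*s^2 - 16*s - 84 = (s - 7)*(s - 6)*(s - 2)*(s + 1)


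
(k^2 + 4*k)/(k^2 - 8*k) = (k + 4)/(k - 8)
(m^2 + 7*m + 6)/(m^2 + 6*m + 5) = (m + 6)/(m + 5)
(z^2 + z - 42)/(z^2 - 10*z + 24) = (z + 7)/(z - 4)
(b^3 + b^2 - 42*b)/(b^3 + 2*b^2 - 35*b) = (b - 6)/(b - 5)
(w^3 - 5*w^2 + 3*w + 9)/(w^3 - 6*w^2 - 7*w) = (w^2 - 6*w + 9)/(w*(w - 7))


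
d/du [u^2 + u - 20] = 2*u + 1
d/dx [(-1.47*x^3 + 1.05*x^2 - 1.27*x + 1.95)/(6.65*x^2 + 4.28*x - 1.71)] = (-9.7755*x^4 - 12.5832*x^3 + 20.4806*x^2 - 29.526*x - 6.1743)/(44.2225*x^4 + 56.924*x^3 - 4.4246*x^2 - 14.6376*x + 2.9241)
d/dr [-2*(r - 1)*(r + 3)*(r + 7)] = -6*r^2 - 36*r - 22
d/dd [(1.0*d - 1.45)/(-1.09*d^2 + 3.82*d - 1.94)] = (1.09*d^2 - 3.161*d + 3.599)/(1.1881*d^4 - 8.3276*d^3 + 18.8216*d^2 - 14.8216*d + 3.7636)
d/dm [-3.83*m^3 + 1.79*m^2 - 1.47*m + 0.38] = -11.49*m^2 + 3.58*m - 1.47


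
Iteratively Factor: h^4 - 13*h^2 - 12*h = (h)*(h^3 - 13*h - 12) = h*(h + 1)*(h^2 - h - 12) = h*(h + 1)*(h + 3)*(h - 4)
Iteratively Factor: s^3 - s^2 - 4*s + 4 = (s - 1)*(s^2 - 4) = (s - 2)*(s - 1)*(s + 2)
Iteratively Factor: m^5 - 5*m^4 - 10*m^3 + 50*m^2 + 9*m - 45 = (m - 1)*(m^4 - 4*m^3 - 14*m^2 + 36*m + 45) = (m - 3)*(m - 1)*(m^3 - m^2 - 17*m - 15) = (m - 5)*(m - 3)*(m - 1)*(m^2 + 4*m + 3) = (m - 5)*(m - 3)*(m - 1)*(m + 1)*(m + 3)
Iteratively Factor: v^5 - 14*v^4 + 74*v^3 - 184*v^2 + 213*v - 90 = (v - 1)*(v^4 - 13*v^3 + 61*v^2 - 123*v + 90) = (v - 2)*(v - 1)*(v^3 - 11*v^2 + 39*v - 45) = (v - 5)*(v - 2)*(v - 1)*(v^2 - 6*v + 9) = (v - 5)*(v - 3)*(v - 2)*(v - 1)*(v - 3)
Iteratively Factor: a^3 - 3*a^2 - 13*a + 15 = (a - 5)*(a^2 + 2*a - 3) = (a - 5)*(a - 1)*(a + 3)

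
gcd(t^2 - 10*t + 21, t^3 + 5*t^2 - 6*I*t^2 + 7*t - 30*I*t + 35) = 1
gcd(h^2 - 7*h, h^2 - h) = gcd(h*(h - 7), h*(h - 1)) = h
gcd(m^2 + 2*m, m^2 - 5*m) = m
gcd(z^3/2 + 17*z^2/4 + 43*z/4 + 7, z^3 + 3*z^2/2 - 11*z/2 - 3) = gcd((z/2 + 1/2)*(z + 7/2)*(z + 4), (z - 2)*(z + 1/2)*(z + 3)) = 1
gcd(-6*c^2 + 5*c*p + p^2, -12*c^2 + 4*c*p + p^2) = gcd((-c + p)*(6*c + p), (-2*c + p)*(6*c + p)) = 6*c + p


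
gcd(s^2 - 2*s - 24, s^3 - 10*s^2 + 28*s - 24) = s - 6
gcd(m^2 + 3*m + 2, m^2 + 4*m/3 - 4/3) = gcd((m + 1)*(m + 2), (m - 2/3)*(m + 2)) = m + 2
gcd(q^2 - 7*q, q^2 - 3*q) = q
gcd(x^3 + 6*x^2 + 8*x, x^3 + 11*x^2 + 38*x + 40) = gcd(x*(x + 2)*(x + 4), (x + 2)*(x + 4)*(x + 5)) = x^2 + 6*x + 8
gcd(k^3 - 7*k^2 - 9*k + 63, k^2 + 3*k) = k + 3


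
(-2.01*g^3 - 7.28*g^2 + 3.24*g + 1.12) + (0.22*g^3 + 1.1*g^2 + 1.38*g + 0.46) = -1.79*g^3 - 6.18*g^2 + 4.62*g + 1.58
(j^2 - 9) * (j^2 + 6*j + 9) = j^4 + 6*j^3 - 54*j - 81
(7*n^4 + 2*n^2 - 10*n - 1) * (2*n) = 14*n^5 + 4*n^3 - 20*n^2 - 2*n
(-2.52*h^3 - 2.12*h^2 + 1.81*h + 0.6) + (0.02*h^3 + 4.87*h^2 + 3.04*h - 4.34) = -2.5*h^3 + 2.75*h^2 + 4.85*h - 3.74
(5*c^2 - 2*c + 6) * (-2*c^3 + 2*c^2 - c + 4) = -10*c^5 + 14*c^4 - 21*c^3 + 34*c^2 - 14*c + 24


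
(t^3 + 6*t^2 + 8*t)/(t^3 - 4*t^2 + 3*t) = (t^2 + 6*t + 8)/(t^2 - 4*t + 3)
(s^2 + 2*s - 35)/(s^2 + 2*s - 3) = (s^2 + 2*s - 35)/(s^2 + 2*s - 3)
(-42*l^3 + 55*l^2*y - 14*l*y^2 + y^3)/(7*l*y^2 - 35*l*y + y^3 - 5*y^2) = (-42*l^3 + 55*l^2*y - 14*l*y^2 + y^3)/(y*(7*l*y - 35*l + y^2 - 5*y))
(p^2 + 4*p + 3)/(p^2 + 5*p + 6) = (p + 1)/(p + 2)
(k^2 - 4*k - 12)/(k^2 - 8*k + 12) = (k + 2)/(k - 2)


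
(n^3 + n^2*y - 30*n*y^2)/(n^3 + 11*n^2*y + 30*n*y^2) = (n - 5*y)/(n + 5*y)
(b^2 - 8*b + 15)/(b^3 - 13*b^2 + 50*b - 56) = (b^2 - 8*b + 15)/(b^3 - 13*b^2 + 50*b - 56)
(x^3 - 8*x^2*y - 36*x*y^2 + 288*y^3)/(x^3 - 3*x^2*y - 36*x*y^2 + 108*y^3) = (x - 8*y)/(x - 3*y)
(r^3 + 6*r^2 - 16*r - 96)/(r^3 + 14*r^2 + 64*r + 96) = (r - 4)/(r + 4)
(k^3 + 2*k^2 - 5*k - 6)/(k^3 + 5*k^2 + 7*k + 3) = (k - 2)/(k + 1)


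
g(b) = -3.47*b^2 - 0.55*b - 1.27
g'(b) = -6.94*b - 0.55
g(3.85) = -54.82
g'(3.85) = -27.27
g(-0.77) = -2.90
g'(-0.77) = 4.79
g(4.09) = -61.57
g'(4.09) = -28.93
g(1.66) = -11.74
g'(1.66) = -12.07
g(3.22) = -39.02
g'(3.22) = -22.90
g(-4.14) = -58.47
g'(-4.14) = 28.18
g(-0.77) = -2.90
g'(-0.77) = 4.79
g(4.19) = -64.49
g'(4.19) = -29.63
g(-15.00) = -773.77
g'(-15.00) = 103.55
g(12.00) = -507.55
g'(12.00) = -83.83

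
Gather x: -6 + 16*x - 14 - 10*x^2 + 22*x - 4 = -10*x^2 + 38*x - 24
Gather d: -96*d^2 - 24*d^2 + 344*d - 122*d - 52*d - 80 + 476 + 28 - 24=-120*d^2 + 170*d + 400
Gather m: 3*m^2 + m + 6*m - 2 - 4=3*m^2 + 7*m - 6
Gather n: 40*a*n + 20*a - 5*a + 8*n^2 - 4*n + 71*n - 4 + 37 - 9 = 15*a + 8*n^2 + n*(40*a + 67) + 24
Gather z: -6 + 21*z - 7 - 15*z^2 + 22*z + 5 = -15*z^2 + 43*z - 8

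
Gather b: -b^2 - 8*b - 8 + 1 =-b^2 - 8*b - 7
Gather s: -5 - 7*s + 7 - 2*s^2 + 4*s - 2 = -2*s^2 - 3*s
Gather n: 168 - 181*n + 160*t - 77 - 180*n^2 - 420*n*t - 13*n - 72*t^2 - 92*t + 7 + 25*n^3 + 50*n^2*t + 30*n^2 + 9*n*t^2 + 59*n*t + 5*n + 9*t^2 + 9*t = 25*n^3 + n^2*(50*t - 150) + n*(9*t^2 - 361*t - 189) - 63*t^2 + 77*t + 98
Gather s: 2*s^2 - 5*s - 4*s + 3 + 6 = 2*s^2 - 9*s + 9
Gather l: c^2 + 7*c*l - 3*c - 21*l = c^2 - 3*c + l*(7*c - 21)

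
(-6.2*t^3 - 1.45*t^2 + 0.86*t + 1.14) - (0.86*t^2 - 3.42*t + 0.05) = -6.2*t^3 - 2.31*t^2 + 4.28*t + 1.09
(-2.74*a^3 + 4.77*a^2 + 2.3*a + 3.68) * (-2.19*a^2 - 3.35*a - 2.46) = 6.0006*a^5 - 1.2673*a^4 - 14.2761*a^3 - 27.4984*a^2 - 17.986*a - 9.0528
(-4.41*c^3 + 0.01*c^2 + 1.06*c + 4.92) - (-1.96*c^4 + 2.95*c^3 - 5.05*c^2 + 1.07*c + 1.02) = 1.96*c^4 - 7.36*c^3 + 5.06*c^2 - 0.01*c + 3.9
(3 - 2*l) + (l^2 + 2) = l^2 - 2*l + 5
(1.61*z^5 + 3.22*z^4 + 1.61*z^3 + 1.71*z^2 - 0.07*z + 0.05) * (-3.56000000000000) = -5.7316*z^5 - 11.4632*z^4 - 5.7316*z^3 - 6.0876*z^2 + 0.2492*z - 0.178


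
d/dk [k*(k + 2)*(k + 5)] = 3*k^2 + 14*k + 10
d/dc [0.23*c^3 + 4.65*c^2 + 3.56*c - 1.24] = 0.69*c^2 + 9.3*c + 3.56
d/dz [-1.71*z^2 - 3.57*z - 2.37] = -3.42*z - 3.57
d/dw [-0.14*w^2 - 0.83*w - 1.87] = -0.28*w - 0.83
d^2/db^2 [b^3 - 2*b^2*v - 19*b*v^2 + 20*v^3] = 6*b - 4*v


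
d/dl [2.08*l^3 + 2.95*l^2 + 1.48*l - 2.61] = 6.24*l^2 + 5.9*l + 1.48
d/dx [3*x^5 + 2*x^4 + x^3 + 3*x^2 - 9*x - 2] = 15*x^4 + 8*x^3 + 3*x^2 + 6*x - 9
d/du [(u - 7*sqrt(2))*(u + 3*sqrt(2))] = 2*u - 4*sqrt(2)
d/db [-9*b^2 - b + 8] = -18*b - 1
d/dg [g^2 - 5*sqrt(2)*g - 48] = 2*g - 5*sqrt(2)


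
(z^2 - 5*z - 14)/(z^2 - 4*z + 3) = (z^2 - 5*z - 14)/(z^2 - 4*z + 3)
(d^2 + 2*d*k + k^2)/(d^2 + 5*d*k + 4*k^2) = (d + k)/(d + 4*k)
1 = 1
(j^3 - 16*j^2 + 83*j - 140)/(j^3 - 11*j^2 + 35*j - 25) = (j^2 - 11*j + 28)/(j^2 - 6*j + 5)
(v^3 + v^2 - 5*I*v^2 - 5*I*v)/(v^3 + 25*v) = (v + 1)/(v + 5*I)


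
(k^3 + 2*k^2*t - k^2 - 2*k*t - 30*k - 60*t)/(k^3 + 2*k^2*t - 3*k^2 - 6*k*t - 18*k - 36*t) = (k + 5)/(k + 3)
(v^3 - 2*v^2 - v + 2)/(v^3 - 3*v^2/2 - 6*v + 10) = 2*(v^2 - 1)/(2*v^2 + v - 10)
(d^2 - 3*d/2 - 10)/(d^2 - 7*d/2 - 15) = (d - 4)/(d - 6)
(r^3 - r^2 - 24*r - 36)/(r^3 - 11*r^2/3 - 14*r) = 3*(r^2 + 5*r + 6)/(r*(3*r + 7))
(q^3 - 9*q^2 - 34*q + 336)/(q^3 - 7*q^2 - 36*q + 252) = (q - 8)/(q - 6)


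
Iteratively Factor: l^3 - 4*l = (l)*(l^2 - 4) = l*(l - 2)*(l + 2)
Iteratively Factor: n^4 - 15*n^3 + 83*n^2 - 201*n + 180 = (n - 3)*(n^3 - 12*n^2 + 47*n - 60) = (n - 5)*(n - 3)*(n^2 - 7*n + 12) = (n - 5)*(n - 4)*(n - 3)*(n - 3)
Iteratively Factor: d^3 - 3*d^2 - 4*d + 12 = (d - 3)*(d^2 - 4) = (d - 3)*(d - 2)*(d + 2)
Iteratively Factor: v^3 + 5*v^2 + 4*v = (v + 4)*(v^2 + v) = v*(v + 4)*(v + 1)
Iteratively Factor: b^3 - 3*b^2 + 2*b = (b - 2)*(b^2 - b) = (b - 2)*(b - 1)*(b)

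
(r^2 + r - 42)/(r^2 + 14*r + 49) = (r - 6)/(r + 7)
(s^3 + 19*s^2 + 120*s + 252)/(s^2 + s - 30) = (s^2 + 13*s + 42)/(s - 5)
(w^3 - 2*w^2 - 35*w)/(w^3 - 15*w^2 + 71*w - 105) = w*(w + 5)/(w^2 - 8*w + 15)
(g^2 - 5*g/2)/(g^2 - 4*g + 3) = g*(2*g - 5)/(2*(g^2 - 4*g + 3))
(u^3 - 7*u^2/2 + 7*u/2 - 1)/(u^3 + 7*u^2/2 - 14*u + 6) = (u - 1)/(u + 6)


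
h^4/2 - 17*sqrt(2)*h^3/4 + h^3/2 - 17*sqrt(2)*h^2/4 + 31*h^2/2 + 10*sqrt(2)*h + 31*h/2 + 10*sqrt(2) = (h/2 + 1/2)*(h - 5*sqrt(2))*(h - 4*sqrt(2))*(h + sqrt(2)/2)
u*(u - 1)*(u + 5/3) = u^3 + 2*u^2/3 - 5*u/3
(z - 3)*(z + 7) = z^2 + 4*z - 21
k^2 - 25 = (k - 5)*(k + 5)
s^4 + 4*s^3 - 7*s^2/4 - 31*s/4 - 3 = (s - 3/2)*(s + 1/2)*(s + 1)*(s + 4)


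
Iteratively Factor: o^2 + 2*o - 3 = (o + 3)*(o - 1)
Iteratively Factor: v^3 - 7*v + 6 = (v - 1)*(v^2 + v - 6) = (v - 1)*(v + 3)*(v - 2)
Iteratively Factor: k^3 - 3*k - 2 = (k + 1)*(k^2 - k - 2) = (k - 2)*(k + 1)*(k + 1)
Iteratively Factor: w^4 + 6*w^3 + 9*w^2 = (w + 3)*(w^3 + 3*w^2) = (w + 3)^2*(w^2) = w*(w + 3)^2*(w)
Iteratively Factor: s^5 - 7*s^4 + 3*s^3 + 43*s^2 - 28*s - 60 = (s - 2)*(s^4 - 5*s^3 - 7*s^2 + 29*s + 30) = (s - 2)*(s + 1)*(s^3 - 6*s^2 - s + 30) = (s - 3)*(s - 2)*(s + 1)*(s^2 - 3*s - 10) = (s - 3)*(s - 2)*(s + 1)*(s + 2)*(s - 5)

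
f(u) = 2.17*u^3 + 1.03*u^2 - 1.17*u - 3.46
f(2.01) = 15.97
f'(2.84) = 57.19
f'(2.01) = 29.27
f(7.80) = 1079.86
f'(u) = 6.51*u^2 + 2.06*u - 1.17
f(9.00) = 1651.37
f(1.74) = 9.05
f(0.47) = -3.56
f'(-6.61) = 269.65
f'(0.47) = 1.24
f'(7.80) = 410.97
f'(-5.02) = 152.54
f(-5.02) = -246.15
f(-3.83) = -105.78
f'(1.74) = 22.12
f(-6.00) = -428.08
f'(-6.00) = 220.83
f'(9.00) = 544.68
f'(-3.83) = 86.43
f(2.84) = 51.23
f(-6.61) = -577.43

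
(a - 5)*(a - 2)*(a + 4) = a^3 - 3*a^2 - 18*a + 40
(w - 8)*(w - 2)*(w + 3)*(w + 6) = w^4 - w^3 - 56*w^2 - 36*w + 288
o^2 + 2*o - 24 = (o - 4)*(o + 6)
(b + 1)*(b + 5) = b^2 + 6*b + 5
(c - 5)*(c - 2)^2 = c^3 - 9*c^2 + 24*c - 20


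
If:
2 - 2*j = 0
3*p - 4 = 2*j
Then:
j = 1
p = 2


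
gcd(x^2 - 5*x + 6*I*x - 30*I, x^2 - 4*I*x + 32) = 1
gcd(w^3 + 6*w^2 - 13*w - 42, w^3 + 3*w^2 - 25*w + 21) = w^2 + 4*w - 21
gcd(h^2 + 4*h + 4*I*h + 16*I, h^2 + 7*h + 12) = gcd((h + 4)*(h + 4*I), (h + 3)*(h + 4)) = h + 4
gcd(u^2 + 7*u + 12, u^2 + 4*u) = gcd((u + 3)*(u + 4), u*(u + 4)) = u + 4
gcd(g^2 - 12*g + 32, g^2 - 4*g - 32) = g - 8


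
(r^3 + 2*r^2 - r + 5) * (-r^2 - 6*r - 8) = -r^5 - 8*r^4 - 19*r^3 - 15*r^2 - 22*r - 40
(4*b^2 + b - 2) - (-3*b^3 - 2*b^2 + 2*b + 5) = 3*b^3 + 6*b^2 - b - 7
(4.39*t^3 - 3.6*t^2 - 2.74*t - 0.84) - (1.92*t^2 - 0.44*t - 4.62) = 4.39*t^3 - 5.52*t^2 - 2.3*t + 3.78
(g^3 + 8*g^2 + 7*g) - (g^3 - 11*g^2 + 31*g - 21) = 19*g^2 - 24*g + 21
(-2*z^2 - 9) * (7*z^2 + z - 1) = -14*z^4 - 2*z^3 - 61*z^2 - 9*z + 9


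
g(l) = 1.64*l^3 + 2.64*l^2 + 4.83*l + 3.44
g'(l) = 4.92*l^2 + 5.28*l + 4.83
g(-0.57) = 1.24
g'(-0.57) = 3.42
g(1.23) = 16.43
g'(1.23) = 18.77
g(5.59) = 399.40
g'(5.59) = 188.09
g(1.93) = 34.39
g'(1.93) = 33.35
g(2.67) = 66.37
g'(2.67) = 54.00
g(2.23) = 45.53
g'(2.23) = 41.07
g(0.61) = 7.74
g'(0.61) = 9.88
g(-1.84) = -6.73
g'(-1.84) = 11.77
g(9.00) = 1456.31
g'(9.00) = 450.87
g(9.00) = 1456.31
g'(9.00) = 450.87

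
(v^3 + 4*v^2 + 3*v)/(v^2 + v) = v + 3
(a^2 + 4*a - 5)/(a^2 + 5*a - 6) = (a + 5)/(a + 6)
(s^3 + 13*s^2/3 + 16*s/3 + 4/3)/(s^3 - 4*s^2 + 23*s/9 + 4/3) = 3*(s^2 + 4*s + 4)/(3*s^2 - 13*s + 12)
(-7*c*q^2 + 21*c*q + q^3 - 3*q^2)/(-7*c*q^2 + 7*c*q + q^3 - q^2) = (q - 3)/(q - 1)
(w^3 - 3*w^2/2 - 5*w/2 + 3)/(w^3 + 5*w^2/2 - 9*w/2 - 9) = (w - 1)/(w + 3)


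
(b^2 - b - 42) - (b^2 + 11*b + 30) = -12*b - 72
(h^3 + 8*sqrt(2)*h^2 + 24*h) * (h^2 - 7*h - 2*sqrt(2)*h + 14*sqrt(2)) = h^5 - 7*h^4 + 6*sqrt(2)*h^4 - 42*sqrt(2)*h^3 - 8*h^3 - 48*sqrt(2)*h^2 + 56*h^2 + 336*sqrt(2)*h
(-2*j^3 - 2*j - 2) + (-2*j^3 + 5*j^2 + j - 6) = -4*j^3 + 5*j^2 - j - 8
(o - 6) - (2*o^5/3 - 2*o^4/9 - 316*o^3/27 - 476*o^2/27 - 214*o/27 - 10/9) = -2*o^5/3 + 2*o^4/9 + 316*o^3/27 + 476*o^2/27 + 241*o/27 - 44/9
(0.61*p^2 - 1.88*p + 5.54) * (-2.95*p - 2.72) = -1.7995*p^3 + 3.8868*p^2 - 11.2294*p - 15.0688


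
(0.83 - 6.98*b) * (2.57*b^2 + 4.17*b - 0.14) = -17.9386*b^3 - 26.9735*b^2 + 4.4383*b - 0.1162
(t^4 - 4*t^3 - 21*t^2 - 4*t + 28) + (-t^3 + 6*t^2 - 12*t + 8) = t^4 - 5*t^3 - 15*t^2 - 16*t + 36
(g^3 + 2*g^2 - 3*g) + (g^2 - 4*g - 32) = g^3 + 3*g^2 - 7*g - 32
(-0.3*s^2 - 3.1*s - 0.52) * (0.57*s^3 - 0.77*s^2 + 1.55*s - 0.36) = -0.171*s^5 - 1.536*s^4 + 1.6256*s^3 - 4.2966*s^2 + 0.31*s + 0.1872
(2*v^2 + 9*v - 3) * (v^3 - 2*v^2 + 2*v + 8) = 2*v^5 + 5*v^4 - 17*v^3 + 40*v^2 + 66*v - 24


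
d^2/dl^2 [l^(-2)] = 6/l^4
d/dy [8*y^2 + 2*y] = 16*y + 2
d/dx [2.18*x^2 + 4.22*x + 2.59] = 4.36*x + 4.22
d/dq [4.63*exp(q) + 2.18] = 4.63*exp(q)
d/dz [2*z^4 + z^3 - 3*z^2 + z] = 8*z^3 + 3*z^2 - 6*z + 1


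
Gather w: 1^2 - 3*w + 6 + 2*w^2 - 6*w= 2*w^2 - 9*w + 7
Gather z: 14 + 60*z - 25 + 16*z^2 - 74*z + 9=16*z^2 - 14*z - 2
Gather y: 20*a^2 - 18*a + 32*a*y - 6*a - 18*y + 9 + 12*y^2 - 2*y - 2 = 20*a^2 - 24*a + 12*y^2 + y*(32*a - 20) + 7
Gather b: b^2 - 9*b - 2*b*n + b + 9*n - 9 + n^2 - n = b^2 + b*(-2*n - 8) + n^2 + 8*n - 9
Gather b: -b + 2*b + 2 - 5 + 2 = b - 1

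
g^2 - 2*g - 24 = (g - 6)*(g + 4)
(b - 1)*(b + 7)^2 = b^3 + 13*b^2 + 35*b - 49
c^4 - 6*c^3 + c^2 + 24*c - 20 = (c - 5)*(c - 2)*(c - 1)*(c + 2)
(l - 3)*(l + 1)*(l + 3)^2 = l^4 + 4*l^3 - 6*l^2 - 36*l - 27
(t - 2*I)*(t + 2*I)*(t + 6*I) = t^3 + 6*I*t^2 + 4*t + 24*I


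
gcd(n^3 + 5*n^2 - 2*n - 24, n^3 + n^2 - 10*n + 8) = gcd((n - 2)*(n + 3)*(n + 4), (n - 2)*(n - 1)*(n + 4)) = n^2 + 2*n - 8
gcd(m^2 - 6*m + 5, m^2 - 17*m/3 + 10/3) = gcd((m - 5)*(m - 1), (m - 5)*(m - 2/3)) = m - 5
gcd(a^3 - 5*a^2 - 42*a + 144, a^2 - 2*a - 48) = a^2 - 2*a - 48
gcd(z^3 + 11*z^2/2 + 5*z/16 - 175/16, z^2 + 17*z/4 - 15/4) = z + 5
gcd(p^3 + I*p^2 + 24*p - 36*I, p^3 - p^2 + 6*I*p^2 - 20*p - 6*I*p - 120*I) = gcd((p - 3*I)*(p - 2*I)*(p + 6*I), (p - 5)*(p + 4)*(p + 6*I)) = p + 6*I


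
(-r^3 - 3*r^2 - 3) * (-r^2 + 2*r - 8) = r^5 + r^4 + 2*r^3 + 27*r^2 - 6*r + 24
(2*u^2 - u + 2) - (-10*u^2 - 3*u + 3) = 12*u^2 + 2*u - 1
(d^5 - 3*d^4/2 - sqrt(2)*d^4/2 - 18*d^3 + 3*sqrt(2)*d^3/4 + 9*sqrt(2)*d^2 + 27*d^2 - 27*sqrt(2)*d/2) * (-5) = -5*d^5 + 5*sqrt(2)*d^4/2 + 15*d^4/2 - 15*sqrt(2)*d^3/4 + 90*d^3 - 135*d^2 - 45*sqrt(2)*d^2 + 135*sqrt(2)*d/2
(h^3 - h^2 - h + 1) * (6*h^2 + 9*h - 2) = 6*h^5 + 3*h^4 - 17*h^3 - h^2 + 11*h - 2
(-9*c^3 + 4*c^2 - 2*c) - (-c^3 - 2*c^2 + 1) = -8*c^3 + 6*c^2 - 2*c - 1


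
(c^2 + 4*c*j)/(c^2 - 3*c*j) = (c + 4*j)/(c - 3*j)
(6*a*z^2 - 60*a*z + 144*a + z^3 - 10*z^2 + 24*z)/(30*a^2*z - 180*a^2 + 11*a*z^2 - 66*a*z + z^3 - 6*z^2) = (z - 4)/(5*a + z)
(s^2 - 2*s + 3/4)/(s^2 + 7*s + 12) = (s^2 - 2*s + 3/4)/(s^2 + 7*s + 12)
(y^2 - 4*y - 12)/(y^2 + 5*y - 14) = (y^2 - 4*y - 12)/(y^2 + 5*y - 14)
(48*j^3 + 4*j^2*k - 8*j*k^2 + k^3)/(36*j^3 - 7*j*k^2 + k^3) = (4*j - k)/(3*j - k)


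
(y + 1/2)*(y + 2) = y^2 + 5*y/2 + 1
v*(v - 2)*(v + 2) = v^3 - 4*v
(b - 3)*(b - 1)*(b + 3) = b^3 - b^2 - 9*b + 9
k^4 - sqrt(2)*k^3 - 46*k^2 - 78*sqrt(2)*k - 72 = (k - 6*sqrt(2))*(k + sqrt(2))^2*(k + 3*sqrt(2))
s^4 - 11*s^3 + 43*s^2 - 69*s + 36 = (s - 4)*(s - 3)^2*(s - 1)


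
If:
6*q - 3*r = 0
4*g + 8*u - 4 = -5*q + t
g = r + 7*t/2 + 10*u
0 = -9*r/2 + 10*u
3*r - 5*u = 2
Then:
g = -288/65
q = 4/3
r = 8/3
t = -1064/195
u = 6/5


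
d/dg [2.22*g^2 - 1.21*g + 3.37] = 4.44*g - 1.21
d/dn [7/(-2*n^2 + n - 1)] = 7*(4*n - 1)/(2*n^2 - n + 1)^2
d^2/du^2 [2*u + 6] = 0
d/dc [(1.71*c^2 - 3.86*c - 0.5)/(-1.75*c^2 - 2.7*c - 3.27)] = (-11.372*c^2 - 12.9334*c + 11.2722)/(3.0625*c^4 + 9.45*c^3 + 18.735*c^2 + 17.658*c + 10.6929)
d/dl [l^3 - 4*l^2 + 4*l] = 3*l^2 - 8*l + 4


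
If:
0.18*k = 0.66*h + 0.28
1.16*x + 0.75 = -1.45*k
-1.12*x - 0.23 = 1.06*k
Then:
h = -0.82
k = -1.45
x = 1.17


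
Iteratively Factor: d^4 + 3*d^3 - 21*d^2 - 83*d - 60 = (d + 4)*(d^3 - d^2 - 17*d - 15) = (d + 3)*(d + 4)*(d^2 - 4*d - 5) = (d - 5)*(d + 3)*(d + 4)*(d + 1)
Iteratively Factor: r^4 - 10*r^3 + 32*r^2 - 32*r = (r - 4)*(r^3 - 6*r^2 + 8*r) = r*(r - 4)*(r^2 - 6*r + 8) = r*(r - 4)*(r - 2)*(r - 4)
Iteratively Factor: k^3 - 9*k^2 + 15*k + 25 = (k - 5)*(k^2 - 4*k - 5) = (k - 5)*(k + 1)*(k - 5)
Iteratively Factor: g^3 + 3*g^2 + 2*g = (g + 1)*(g^2 + 2*g) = (g + 1)*(g + 2)*(g)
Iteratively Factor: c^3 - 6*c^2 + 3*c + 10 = (c - 2)*(c^2 - 4*c - 5) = (c - 2)*(c + 1)*(c - 5)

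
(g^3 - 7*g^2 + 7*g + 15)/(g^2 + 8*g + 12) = (g^3 - 7*g^2 + 7*g + 15)/(g^2 + 8*g + 12)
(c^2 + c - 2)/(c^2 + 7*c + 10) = (c - 1)/(c + 5)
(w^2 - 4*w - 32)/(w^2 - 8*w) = (w + 4)/w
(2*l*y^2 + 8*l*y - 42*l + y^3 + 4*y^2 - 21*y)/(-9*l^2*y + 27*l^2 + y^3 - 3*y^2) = (2*l*y + 14*l + y^2 + 7*y)/(-9*l^2 + y^2)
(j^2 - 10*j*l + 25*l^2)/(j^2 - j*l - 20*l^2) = (j - 5*l)/(j + 4*l)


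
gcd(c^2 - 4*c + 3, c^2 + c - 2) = c - 1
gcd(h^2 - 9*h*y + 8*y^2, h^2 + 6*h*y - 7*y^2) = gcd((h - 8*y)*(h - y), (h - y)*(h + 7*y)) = -h + y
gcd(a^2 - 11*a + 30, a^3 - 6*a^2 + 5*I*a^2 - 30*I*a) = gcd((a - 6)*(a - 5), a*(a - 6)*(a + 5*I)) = a - 6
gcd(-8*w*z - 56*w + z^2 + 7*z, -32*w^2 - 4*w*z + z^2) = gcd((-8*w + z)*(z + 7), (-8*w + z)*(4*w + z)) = -8*w + z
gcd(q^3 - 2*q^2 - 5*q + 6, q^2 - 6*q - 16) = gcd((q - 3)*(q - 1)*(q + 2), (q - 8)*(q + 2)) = q + 2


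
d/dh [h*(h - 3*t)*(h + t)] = 3*h^2 - 4*h*t - 3*t^2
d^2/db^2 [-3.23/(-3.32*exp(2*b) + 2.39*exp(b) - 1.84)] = ((7.7197 - 42.8944*exp(b))*(3.32*exp(2*b) - 2.39*exp(b) + 1.84) + 3.23*(6.64*exp(b) - 2.39)*(13.28*exp(b) - 4.78)*exp(b))*exp(b)/(3.32*exp(2*b) - 2.39*exp(b) + 1.84)^3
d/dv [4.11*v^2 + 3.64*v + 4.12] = 8.22*v + 3.64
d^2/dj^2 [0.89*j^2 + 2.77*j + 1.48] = 1.78000000000000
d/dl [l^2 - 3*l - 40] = 2*l - 3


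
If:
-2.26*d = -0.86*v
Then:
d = 0.380530973451327*v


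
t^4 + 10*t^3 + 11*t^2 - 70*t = t*(t - 2)*(t + 5)*(t + 7)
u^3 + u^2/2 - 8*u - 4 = (u + 1/2)*(u - 2*sqrt(2))*(u + 2*sqrt(2))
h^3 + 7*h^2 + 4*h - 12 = (h - 1)*(h + 2)*(h + 6)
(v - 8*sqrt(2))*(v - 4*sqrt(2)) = v^2 - 12*sqrt(2)*v + 64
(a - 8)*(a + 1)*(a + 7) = a^3 - 57*a - 56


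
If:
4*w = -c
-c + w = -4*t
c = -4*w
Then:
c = -4*w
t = -5*w/4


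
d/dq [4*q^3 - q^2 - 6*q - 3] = 12*q^2 - 2*q - 6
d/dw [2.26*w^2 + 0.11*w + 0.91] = 4.52*w + 0.11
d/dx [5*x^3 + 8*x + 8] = 15*x^2 + 8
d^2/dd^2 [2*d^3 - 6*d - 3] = 12*d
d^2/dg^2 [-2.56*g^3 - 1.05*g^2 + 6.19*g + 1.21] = -15.36*g - 2.1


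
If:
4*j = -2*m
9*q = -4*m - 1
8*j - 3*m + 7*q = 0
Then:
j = 1/26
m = -1/13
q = -1/13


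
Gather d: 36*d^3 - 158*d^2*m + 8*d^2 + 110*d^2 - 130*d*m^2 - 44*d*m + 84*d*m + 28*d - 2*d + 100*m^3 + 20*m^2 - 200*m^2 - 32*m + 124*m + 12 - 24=36*d^3 + d^2*(118 - 158*m) + d*(-130*m^2 + 40*m + 26) + 100*m^3 - 180*m^2 + 92*m - 12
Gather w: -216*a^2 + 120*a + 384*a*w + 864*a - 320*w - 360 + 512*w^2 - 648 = -216*a^2 + 984*a + 512*w^2 + w*(384*a - 320) - 1008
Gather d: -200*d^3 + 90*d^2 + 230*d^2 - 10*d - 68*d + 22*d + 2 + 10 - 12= -200*d^3 + 320*d^2 - 56*d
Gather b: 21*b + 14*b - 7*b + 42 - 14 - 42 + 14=28*b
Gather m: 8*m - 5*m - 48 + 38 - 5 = 3*m - 15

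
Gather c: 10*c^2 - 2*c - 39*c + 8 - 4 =10*c^2 - 41*c + 4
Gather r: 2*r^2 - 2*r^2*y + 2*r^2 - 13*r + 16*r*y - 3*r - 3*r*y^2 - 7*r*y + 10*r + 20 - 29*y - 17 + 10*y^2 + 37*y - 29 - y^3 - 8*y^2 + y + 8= r^2*(4 - 2*y) + r*(-3*y^2 + 9*y - 6) - y^3 + 2*y^2 + 9*y - 18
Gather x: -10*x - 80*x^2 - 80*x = -80*x^2 - 90*x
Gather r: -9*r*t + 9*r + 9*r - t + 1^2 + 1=r*(18 - 9*t) - t + 2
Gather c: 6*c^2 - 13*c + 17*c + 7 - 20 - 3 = 6*c^2 + 4*c - 16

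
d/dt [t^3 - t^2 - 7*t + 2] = 3*t^2 - 2*t - 7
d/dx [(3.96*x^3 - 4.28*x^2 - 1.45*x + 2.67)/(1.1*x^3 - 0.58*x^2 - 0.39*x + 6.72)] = (-1.77635683940025e-15*x^5 + 2.4112*x^4 + 0.101200000000001*x^3 + 71.8508*x^2 - 54.426*x - 8.7027)/(1.21*x^6 - 1.276*x^5 - 0.5216*x^4 + 15.2364*x^3 - 7.6431*x^2 - 5.2416*x + 45.1584)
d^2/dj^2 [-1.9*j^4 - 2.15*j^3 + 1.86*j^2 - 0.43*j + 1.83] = -22.8*j^2 - 12.9*j + 3.72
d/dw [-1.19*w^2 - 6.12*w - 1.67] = -2.38*w - 6.12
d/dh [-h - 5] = -1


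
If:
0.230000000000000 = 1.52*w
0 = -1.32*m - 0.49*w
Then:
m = -0.06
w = 0.15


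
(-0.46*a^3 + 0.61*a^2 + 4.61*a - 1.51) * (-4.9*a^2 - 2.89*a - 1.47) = 2.254*a^5 - 1.6596*a^4 - 23.6757*a^3 - 6.8206*a^2 - 2.4128*a + 2.2197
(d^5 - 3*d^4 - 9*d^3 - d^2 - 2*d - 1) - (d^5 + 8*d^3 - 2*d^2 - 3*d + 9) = -3*d^4 - 17*d^3 + d^2 + d - 10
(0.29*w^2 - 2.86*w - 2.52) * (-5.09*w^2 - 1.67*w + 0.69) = -1.4761*w^4 + 14.0731*w^3 + 17.8031*w^2 + 2.235*w - 1.7388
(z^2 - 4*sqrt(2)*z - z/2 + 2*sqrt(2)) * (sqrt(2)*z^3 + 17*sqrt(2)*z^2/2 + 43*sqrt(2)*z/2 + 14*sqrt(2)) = sqrt(2)*z^5 - 8*z^4 + 8*sqrt(2)*z^4 - 64*z^3 + 69*sqrt(2)*z^3/4 - 138*z^2 + 13*sqrt(2)*z^2/4 - 26*z - 7*sqrt(2)*z + 56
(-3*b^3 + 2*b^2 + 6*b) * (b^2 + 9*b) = -3*b^5 - 25*b^4 + 24*b^3 + 54*b^2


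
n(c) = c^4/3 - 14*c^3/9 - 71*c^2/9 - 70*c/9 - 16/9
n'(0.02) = -8.10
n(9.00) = 342.22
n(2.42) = -77.41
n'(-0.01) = -7.62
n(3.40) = -136.01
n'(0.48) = -16.28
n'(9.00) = 444.22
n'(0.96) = -26.05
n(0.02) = -1.94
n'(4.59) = -49.58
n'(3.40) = -62.96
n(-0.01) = -1.70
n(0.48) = -7.48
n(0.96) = -17.61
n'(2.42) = -54.39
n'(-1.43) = 1.34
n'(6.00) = 17.56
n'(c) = 4*c^3/3 - 14*c^2/3 - 142*c/9 - 70/9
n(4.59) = -206.15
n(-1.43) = -0.84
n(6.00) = -236.44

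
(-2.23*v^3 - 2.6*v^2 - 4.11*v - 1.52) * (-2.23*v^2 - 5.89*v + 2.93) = 4.9729*v^5 + 18.9327*v^4 + 17.9454*v^3 + 19.9795*v^2 - 3.0895*v - 4.4536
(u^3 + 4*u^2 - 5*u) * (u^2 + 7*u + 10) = u^5 + 11*u^4 + 33*u^3 + 5*u^2 - 50*u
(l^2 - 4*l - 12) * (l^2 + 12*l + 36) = l^4 + 8*l^3 - 24*l^2 - 288*l - 432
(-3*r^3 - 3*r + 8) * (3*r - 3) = -9*r^4 + 9*r^3 - 9*r^2 + 33*r - 24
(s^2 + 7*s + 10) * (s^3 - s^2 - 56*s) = s^5 + 6*s^4 - 53*s^3 - 402*s^2 - 560*s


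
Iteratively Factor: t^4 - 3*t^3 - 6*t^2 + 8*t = (t)*(t^3 - 3*t^2 - 6*t + 8) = t*(t - 4)*(t^2 + t - 2) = t*(t - 4)*(t + 2)*(t - 1)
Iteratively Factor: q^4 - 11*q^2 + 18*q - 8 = (q - 1)*(q^3 + q^2 - 10*q + 8) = (q - 2)*(q - 1)*(q^2 + 3*q - 4) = (q - 2)*(q - 1)*(q + 4)*(q - 1)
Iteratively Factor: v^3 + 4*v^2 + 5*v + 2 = (v + 1)*(v^2 + 3*v + 2) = (v + 1)^2*(v + 2)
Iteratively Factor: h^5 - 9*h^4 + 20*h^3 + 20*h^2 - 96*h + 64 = (h - 4)*(h^4 - 5*h^3 + 20*h - 16) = (h - 4)^2*(h^3 - h^2 - 4*h + 4) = (h - 4)^2*(h - 1)*(h^2 - 4) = (h - 4)^2*(h - 1)*(h + 2)*(h - 2)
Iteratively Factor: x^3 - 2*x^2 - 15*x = (x + 3)*(x^2 - 5*x) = x*(x + 3)*(x - 5)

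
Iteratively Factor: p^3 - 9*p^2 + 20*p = (p - 4)*(p^2 - 5*p) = p*(p - 4)*(p - 5)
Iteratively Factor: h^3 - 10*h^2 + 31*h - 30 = (h - 5)*(h^2 - 5*h + 6) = (h - 5)*(h - 3)*(h - 2)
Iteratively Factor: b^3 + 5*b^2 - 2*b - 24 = (b + 4)*(b^2 + b - 6) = (b - 2)*(b + 4)*(b + 3)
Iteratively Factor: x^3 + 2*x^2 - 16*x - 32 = (x + 4)*(x^2 - 2*x - 8) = (x + 2)*(x + 4)*(x - 4)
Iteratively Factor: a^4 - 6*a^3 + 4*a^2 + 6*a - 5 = (a + 1)*(a^3 - 7*a^2 + 11*a - 5) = (a - 1)*(a + 1)*(a^2 - 6*a + 5) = (a - 5)*(a - 1)*(a + 1)*(a - 1)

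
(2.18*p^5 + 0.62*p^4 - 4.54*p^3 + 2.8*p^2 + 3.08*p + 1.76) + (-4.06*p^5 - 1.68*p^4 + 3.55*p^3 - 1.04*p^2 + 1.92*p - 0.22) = -1.88*p^5 - 1.06*p^4 - 0.99*p^3 + 1.76*p^2 + 5.0*p + 1.54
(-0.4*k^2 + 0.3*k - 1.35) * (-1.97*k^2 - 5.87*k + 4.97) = 0.788*k^4 + 1.757*k^3 - 1.0895*k^2 + 9.4155*k - 6.7095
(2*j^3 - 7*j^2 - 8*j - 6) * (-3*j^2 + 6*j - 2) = -6*j^5 + 33*j^4 - 22*j^3 - 16*j^2 - 20*j + 12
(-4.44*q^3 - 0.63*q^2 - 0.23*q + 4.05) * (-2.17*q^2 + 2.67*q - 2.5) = 9.6348*q^5 - 10.4877*q^4 + 9.917*q^3 - 7.8276*q^2 + 11.3885*q - 10.125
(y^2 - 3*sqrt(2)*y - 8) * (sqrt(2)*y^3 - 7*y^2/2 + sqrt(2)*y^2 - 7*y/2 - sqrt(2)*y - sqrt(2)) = sqrt(2)*y^5 - 19*y^4/2 + sqrt(2)*y^4 - 19*y^3/2 + 3*sqrt(2)*y^3/2 + 3*sqrt(2)*y^2/2 + 34*y^2 + 8*sqrt(2)*y + 34*y + 8*sqrt(2)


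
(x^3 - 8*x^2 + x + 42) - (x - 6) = x^3 - 8*x^2 + 48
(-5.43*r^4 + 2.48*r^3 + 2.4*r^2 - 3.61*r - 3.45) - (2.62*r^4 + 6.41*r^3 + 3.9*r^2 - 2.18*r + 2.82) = -8.05*r^4 - 3.93*r^3 - 1.5*r^2 - 1.43*r - 6.27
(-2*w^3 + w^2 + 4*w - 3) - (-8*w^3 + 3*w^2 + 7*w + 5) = 6*w^3 - 2*w^2 - 3*w - 8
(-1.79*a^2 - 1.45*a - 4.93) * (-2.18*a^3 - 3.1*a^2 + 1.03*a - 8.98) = 3.9022*a^5 + 8.71*a^4 + 13.3987*a^3 + 29.8637*a^2 + 7.9431*a + 44.2714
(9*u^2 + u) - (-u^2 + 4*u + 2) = 10*u^2 - 3*u - 2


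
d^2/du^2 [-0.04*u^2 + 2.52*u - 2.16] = -0.0800000000000000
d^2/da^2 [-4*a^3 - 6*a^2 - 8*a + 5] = -24*a - 12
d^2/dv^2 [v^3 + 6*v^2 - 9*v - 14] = 6*v + 12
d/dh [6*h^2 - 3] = 12*h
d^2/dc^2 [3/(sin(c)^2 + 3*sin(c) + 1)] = 3*(-4*sin(c)^4 - 9*sin(c)^3 + sin(c)^2 + 21*sin(c) + 16)/(sin(c)^2 + 3*sin(c) + 1)^3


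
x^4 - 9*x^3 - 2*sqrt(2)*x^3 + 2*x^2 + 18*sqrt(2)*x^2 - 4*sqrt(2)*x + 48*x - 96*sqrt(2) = (x - 8)*(x - 3)*(x + 2)*(x - 2*sqrt(2))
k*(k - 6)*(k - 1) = k^3 - 7*k^2 + 6*k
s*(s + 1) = s^2 + s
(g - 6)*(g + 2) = g^2 - 4*g - 12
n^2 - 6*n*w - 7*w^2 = (n - 7*w)*(n + w)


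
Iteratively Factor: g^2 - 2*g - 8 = (g + 2)*(g - 4)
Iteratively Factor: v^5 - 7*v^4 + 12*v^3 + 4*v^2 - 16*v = (v - 4)*(v^4 - 3*v^3 + 4*v) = v*(v - 4)*(v^3 - 3*v^2 + 4) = v*(v - 4)*(v - 2)*(v^2 - v - 2) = v*(v - 4)*(v - 2)*(v + 1)*(v - 2)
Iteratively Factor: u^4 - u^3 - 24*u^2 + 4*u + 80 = (u + 4)*(u^3 - 5*u^2 - 4*u + 20) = (u + 2)*(u + 4)*(u^2 - 7*u + 10) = (u - 5)*(u + 2)*(u + 4)*(u - 2)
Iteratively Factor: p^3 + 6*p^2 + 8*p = (p + 4)*(p^2 + 2*p) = (p + 2)*(p + 4)*(p)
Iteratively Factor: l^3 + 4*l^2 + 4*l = (l + 2)*(l^2 + 2*l) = (l + 2)^2*(l)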